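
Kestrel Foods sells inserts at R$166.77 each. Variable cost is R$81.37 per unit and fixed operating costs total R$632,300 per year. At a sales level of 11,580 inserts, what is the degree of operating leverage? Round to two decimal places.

2.77

Total contribution margin = 11,580 × R$85.40 = R$988,932.00.
Operating income = contribution − fixed costs = R$988,932.00 − R$632,300 = R$356,632.00.
Degree of operating leverage = R$988,932.00 / R$356,632.00 = 2.7730.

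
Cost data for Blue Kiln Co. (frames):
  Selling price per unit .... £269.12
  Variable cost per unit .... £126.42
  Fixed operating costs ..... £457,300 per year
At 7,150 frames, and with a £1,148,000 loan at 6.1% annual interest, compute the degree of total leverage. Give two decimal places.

2.07

At 7,150 units, contribution = 7,150 × £142.70 = £1,020,305.00.
Subtracting fixed costs: EBIT = £1,020,305.00 − £457,300 = £563,005.00. Interest = £70,028.00, so EBIT − I = £492,977.00.
DCL = contribution ÷ (EBIT − I) = £1,020,305.00 ÷ £492,977.00 = 2.0697.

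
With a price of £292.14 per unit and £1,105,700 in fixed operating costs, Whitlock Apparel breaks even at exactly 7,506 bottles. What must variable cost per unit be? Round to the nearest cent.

Contribution per unit must be FC / Q = £1,105,700 / 7,506 = £147.3088.
Hence VC = price − CM = £292.14 − £147.3088 = £144.83.

£144.83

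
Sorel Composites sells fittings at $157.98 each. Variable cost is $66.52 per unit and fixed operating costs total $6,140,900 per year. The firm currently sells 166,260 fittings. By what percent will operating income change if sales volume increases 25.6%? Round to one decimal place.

Total contribution margin = 166,260 × $91.46 = $15,206,139.60.
Subtracting fixed costs: EBIT = $15,206,139.60 − $6,140,900 = $9,065,239.60.
So DOL = total CM / EBIT = $15,206,139.60 / $9,065,239.60 = 1.6774.
Operating income changes by 1.6774 × +25.6% = +42.9%.

+42.9%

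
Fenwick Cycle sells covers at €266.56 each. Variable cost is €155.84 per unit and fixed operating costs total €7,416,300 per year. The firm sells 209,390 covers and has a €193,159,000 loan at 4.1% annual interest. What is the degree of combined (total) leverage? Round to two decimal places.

2.95

At 209,390 units, contribution = 209,390 × €110.72 = €23,183,660.80.
Subtracting fixed costs: EBIT = €23,183,660.80 − €7,416,300 = €15,767,360.80. Interest = €7,919,519.00.
DOL = €23,183,660.80 ÷ €15,767,360.80 = 1.4704; DFL = €15,767,360.80 ÷ €7,847,841.80 = 2.0091.
Combined leverage = 1.4704 × 2.0091 = 2.9542.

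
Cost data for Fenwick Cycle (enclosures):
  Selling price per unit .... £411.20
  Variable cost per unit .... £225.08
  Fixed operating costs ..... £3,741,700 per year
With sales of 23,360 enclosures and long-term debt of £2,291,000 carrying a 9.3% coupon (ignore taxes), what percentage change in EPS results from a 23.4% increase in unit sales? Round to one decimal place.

+258.9%

Contribution at this volume is 23,360 × £186.12 = £4,347,763.20.
Subtracting fixed costs: EBIT = £4,347,763.20 − £3,741,700 = £606,063.20.
Interest = £213,063.00, so EBIT − I = £393,000.20.
Degree of combined leverage = contribution ÷ (EBIT − I) = £4,347,763.20 ÷ £393,000.20 = 11.0630.
EPS therefore changes by 11.0630 × (+23.4%) = +258.9%.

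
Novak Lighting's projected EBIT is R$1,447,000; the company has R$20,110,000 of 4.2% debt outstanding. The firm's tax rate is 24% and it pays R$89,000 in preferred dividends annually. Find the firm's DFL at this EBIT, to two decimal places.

Annual interest charges come to R$844,620.00.
Pre-tax preferred-dividend burden = R$89,000 ÷ (1 − 0.24) = R$117,105.26.
DFL = EBIT ÷ [EBIT − I − D_p/(1−t)] = R$1,447,000 ÷ [R$1,447,000 − R$844,620.00 − R$117,105.26] = R$1,447,000 ÷ R$485,274.74 = 2.9818.

2.98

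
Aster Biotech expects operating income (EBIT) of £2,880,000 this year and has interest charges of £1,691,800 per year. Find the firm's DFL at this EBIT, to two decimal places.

2.42

Interest = £1,691,800.00.
DFL = EBIT ÷ (EBIT − I) = £2,880,000 ÷ (£2,880,000 − £1,691,800.00) = £2,880,000 ÷ £1,188,200.00 = 2.4238.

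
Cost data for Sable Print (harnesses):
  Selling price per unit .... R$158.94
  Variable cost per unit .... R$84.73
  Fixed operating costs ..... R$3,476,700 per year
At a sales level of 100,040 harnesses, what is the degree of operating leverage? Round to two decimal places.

Contribution at this volume is 100,040 × R$74.21 = R$7,423,968.40.
Operating income = contribution − fixed costs = R$7,423,968.40 − R$3,476,700 = R$3,947,268.40.
DOL = contribution ÷ EBIT = R$7,423,968.40 ÷ R$3,947,268.40 = 1.8808.

1.88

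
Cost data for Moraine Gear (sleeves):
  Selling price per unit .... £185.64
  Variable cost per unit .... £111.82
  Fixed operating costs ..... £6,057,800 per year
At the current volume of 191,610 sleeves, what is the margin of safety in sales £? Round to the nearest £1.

£20,336,533

Contribution margin per unit = £185.64 − £111.82 = £73.82. Break-even units = £6,057,800 ÷ £73.82 = 82,061.77; break-even revenue = 82,061.77 × £185.64 = £15,233,947.33.
Current sales = 191,610 × £185.64 = £35,570,480.40.
Margin of safety = £35,570,480.40 − £15,233,947.33 = £20,336,533.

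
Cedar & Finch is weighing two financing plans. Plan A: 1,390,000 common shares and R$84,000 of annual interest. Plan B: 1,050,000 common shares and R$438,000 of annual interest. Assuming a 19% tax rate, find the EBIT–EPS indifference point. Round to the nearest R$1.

R$1,531,235

At indifference, (EBIT − 84,000)(1 − t)/1,390,000 = (EBIT − 438,000)(1 − t)/1,050,000.
Cancelling (1 − t) and cross-multiplying: 1,050,000·(EBIT − 84,000) = 1,390,000·(EBIT − 438,000).
Solving, EBIT = (438,000·1,390,000 − 84,000·1,050,000) / (1,390,000 − 1,050,000) = 520,620,000,000 / 340,000 = 1,531,235.29.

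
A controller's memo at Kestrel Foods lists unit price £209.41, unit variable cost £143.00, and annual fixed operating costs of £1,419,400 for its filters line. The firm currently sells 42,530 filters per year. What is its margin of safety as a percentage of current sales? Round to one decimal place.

Unit CM = price − variable cost = £209.41 − £143.00 = £66.41. Break-even units = £1,419,400 ÷ £66.41 = 21,373.29; break-even revenue = 21,373.29 × £209.41 = £4,475,780.06.
Current sales = 42,530 × £209.41 = £8,906,207.30.
Margin of safety = (£8,906,207.30 − £4,475,780.06) ÷ £8,906,207.30 = 49.7%.

49.7%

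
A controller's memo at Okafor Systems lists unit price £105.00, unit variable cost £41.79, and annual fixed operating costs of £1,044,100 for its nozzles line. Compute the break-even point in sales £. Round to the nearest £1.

CM per unit = £105.00 − £41.79 = £63.21; CM ratio = £63.21 / £105.00 = 0.6020.
Break-even revenue = fixed costs × price ÷ CM = £1,044,100 × £105.00 ÷ £63.21 = £1,734,385.

£1,734,385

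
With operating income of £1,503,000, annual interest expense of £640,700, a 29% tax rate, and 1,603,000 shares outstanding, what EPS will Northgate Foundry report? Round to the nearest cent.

£0.38

Interest = £640,700.00, so EBT = £1,503,000 − £640,700.00 = £862,300.00.
After tax at 29%: net income = £862,300.00 × 0.71 = £612,233.00.
EPS = £612,233.00 ÷ 1,603,000 = £0.38.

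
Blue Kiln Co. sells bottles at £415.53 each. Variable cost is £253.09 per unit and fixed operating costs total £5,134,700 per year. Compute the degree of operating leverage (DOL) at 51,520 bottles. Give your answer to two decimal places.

2.59

Contribution at this volume is 51,520 × £162.44 = £8,368,908.80.
Operating income = contribution − fixed costs = £8,368,908.80 − £5,134,700 = £3,234,208.80.
DOL = contribution ÷ EBIT = £8,368,908.80 ÷ £3,234,208.80 = 2.5876.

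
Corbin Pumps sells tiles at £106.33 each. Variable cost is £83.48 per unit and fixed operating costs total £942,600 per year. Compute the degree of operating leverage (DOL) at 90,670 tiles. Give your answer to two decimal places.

At 90,670 units, contribution = 90,670 × £22.85 = £2,071,809.50.
Subtracting fixed costs: EBIT = £2,071,809.50 − £942,600 = £1,129,209.50.
Degree of operating leverage = £2,071,809.50 / £1,129,209.50 = 1.8347.

1.83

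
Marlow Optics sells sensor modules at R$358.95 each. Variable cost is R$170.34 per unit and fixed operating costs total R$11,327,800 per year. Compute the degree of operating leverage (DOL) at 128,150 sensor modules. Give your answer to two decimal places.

At 128,150 units, contribution = 128,150 × R$188.61 = R$24,170,371.50.
EBIT = R$24,170,371.50 − R$11,327,800 = R$12,842,571.50.
DOL = contribution ÷ EBIT = R$24,170,371.50 ÷ R$12,842,571.50 = 1.8821.

1.88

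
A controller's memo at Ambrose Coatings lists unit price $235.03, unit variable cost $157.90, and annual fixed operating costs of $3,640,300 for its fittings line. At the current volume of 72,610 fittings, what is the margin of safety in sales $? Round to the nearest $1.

Contribution margin per unit = $235.03 − $157.90 = $77.13. Break-even units = $3,640,300 ÷ $77.13 = 47,196.94; break-even revenue = 47,196.94 × $235.03 = $11,092,696.86.
Actual sales revenue = 72,610 × $235.03 = $17,065,528.30.
Margin of safety = $17,065,528.30 − $11,092,696.86 = $5,972,831.

$5,972,831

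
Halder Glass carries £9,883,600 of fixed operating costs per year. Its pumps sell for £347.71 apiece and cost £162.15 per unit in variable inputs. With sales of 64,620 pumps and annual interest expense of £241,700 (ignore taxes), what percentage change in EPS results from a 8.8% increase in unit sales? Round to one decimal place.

+56.6%

Contribution at this volume is 64,620 × £185.56 = £11,990,887.20.
Subtracting fixed costs: EBIT = £11,990,887.20 − £9,883,600 = £2,107,287.20.
After interest of £241,700.00, pre-tax earnings = £1,865,587.20.
Degree of combined leverage = contribution ÷ (EBIT − I) = £11,990,887.20 ÷ £1,865,587.20 = 6.4274.
EPS therefore changes by 6.4274 × (+8.8%) = +56.6%.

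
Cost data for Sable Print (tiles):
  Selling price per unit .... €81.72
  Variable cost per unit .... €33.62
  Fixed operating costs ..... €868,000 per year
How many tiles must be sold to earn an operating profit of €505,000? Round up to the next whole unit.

Contribution margin per unit = €81.72 − €33.62 = €48.10.
Units = (FC + target) / CM = (€868,000 + €505,000) / €48.10 = 28,544.70, so 28,545 tiles.

28,545 tiles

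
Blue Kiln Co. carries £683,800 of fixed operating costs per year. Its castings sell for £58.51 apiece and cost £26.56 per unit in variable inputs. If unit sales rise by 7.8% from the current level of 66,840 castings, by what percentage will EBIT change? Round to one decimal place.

Total contribution margin = 66,840 × £31.95 = £2,135,538.00.
Subtracting fixed costs: EBIT = £2,135,538.00 − £683,800 = £1,451,738.00.
DOL = contribution ÷ EBIT = £2,135,538.00 ÷ £1,451,738.00 = 1.4710.
Operating income changes by 1.4710 × +7.8% = +11.5%.

+11.5%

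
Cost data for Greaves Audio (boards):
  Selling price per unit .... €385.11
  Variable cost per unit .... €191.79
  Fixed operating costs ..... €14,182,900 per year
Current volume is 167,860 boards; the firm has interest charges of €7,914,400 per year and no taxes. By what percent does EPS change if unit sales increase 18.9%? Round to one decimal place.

+59.2%

Contribution at this volume is 167,860 × €193.32 = €32,450,695.20.
Operating income = contribution − fixed costs = €32,450,695.20 − €14,182,900 = €18,267,795.20.
After interest of €7,914,400.00, pre-tax earnings = €10,353,395.20.
Degree of combined leverage = contribution ÷ (EBIT − I) = €32,450,695.20 ÷ €10,353,395.20 = 3.1343.
EPS therefore changes by 3.1343 × (+18.9%) = +59.2%.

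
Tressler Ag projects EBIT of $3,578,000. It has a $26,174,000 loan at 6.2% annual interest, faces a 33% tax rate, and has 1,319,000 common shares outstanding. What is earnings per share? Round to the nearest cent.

Interest = $1,622,788.00, so EBT = $3,578,000 − $1,622,788.00 = $1,955,212.00.
Net income = $1,955,212.00 × (1 − 0.33) = $1,309,992.04.
Per share: $1,309,992.04 / 1,319,000 shares = $0.99.

$0.99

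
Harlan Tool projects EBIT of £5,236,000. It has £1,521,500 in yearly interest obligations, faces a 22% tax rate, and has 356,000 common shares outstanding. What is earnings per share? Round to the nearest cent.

£8.14

Interest = £1,521,500.00, so EBT = £5,236,000 − £1,521,500.00 = £3,714,500.00.
Net income = £3,714,500.00 × (1 − 0.22) = £2,897,310.00.
Per share: £2,897,310.00 / 356,000 shares = £8.14.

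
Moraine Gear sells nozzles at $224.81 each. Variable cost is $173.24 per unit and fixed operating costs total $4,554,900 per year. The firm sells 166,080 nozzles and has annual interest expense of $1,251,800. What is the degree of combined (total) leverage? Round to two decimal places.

Contribution at this volume is 166,080 × $51.57 = $8,564,745.60.
Subtracting fixed costs: EBIT = $8,564,745.60 − $4,554,900 = $4,009,845.60. Interest = $1,251,800.00.
DOL = $8,564,745.60 ÷ $4,009,845.60 = 2.1359; DFL = $4,009,845.60 ÷ $2,758,045.60 = 1.4539.
Combined leverage = 2.1359 × 1.4539 = 3.1054.

3.11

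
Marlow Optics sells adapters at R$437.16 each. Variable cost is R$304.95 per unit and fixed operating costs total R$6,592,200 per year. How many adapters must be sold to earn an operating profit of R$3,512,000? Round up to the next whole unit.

Each unit contributes R$437.16 − R$304.95 = R$132.21.
Units = (FC + target) / CM = (R$6,592,200 + R$3,512,000) / R$132.21 = 76,425.38, so 76,426 adapters.

76,426 adapters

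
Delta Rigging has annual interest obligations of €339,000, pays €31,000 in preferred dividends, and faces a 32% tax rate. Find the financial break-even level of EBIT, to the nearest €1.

Grossing the preferred dividend up to pre-tax terms: €31,000 / (1 − 0.32) = €45,588.24.
Financial break-even EBIT = interest + D_p ÷ (1 − t) = €339,000 + €45,588.24 = €384,588.24.

€384,588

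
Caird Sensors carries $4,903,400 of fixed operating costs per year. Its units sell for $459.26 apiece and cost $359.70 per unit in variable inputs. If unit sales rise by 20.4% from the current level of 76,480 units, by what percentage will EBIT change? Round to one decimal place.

Total contribution margin = 76,480 × $99.56 = $7,614,348.80.
EBIT = $7,614,348.80 − $4,903,400 = $2,710,948.80.
DOL = contribution ÷ EBIT = $7,614,348.80 ÷ $2,710,948.80 = 2.8087.
%ΔEBIT = DOL × %ΔSales = 2.8087 × +20.4% = +57.3%.

+57.3%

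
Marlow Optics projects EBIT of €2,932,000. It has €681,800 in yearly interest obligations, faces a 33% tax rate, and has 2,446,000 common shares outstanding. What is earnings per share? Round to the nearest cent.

€0.62

Interest = €681,800.00, so EBT = €2,932,000 − €681,800.00 = €2,250,200.00.
Net income = €2,250,200.00 × (1 − 0.33) = €1,507,634.00.
Per share: €1,507,634.00 / 2,446,000 shares = €0.62.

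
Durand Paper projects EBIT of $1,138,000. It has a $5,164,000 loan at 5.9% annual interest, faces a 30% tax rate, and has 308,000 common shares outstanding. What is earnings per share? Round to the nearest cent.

$1.89

Pre-tax income = $1,138,000 − $304,676.00 = $833,324.00.
After tax at 30%: net income = $833,324.00 × 0.70 = $583,326.80.
Per share: $583,326.80 / 308,000 shares = $1.89.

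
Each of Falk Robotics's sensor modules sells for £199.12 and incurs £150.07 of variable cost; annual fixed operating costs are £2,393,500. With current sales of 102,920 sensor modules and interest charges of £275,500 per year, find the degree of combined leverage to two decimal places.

2.12

Contribution at this volume is 102,920 × £49.05 = £5,048,226.00.
Operating income = contribution − fixed costs = £5,048,226.00 − £2,393,500 = £2,654,726.00. Interest = £275,500.00.
DOL = £5,048,226.00 ÷ £2,654,726.00 = 1.9016; DFL = £2,654,726.00 ÷ £2,379,226.00 = 1.1158.
DCL = DOL × DFL = 1.9016 × 1.1158 = 2.1218.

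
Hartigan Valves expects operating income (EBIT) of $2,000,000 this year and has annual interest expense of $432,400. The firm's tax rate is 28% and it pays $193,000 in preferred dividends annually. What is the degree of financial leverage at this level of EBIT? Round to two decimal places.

Interest = $432,400.00.
Preferred dividends grossed up pre-tax: $193,000 / (1 − 0.28) = $268,055.56.
DFL = EBIT ÷ [EBIT − I − D_p/(1−t)] = $2,000,000 ÷ [$2,000,000 − $432,400.00 − $268,055.56] = $2,000,000 ÷ $1,299,544.44 = 1.5390.

1.54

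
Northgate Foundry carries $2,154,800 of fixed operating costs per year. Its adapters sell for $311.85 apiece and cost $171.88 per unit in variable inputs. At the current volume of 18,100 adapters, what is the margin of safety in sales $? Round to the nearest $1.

Each unit contributes $311.85 − $171.88 = $139.97. Break-even units = $2,154,800 ÷ $139.97 = 15,394.73; break-even revenue = 15,394.73 × $311.85 = $4,800,845.75.
Current sales = 18,100 × $311.85 = $5,644,485.00.
Margin of safety = $5,644,485.00 − $4,800,845.75 = $843,639.

$843,639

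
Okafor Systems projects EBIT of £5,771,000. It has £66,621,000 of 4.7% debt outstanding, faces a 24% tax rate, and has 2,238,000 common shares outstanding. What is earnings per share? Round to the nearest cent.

£0.90

Interest = £3,131,187.00, so EBT = £5,771,000 − £3,131,187.00 = £2,639,813.00.
After tax at 24%: net income = £2,639,813.00 × 0.76 = £2,006,257.88.
EPS = £2,006,257.88 ÷ 2,238,000 = £0.90.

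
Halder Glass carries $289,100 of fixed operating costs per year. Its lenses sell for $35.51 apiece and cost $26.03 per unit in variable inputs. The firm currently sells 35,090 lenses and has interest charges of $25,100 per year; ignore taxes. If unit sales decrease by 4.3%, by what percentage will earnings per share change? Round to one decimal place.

-77.5%

At 35,090 units, contribution = 35,090 × $9.48 = $332,653.20.
Operating income = contribution − fixed costs = $332,653.20 − $289,100 = $43,553.20.
Interest = $25,100.00, so EBIT − I = $18,453.20.
DCL = total CM / (EBIT − I) = $332,653.20 / $18,453.20 = 18.0269.
EPS therefore changes by 18.0269 × (-4.3%) = -77.5%.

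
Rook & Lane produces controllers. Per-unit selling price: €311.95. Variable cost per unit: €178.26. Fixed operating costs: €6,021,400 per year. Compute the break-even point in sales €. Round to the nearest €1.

€14,050,234

CM per unit = €311.95 − €178.26 = €133.69; CM ratio = €133.69 / €311.95 = 0.4286.
Break-even sales = FC ÷ CM ratio = €6,021,400 × €311.95 / €133.69 = €14,050,234.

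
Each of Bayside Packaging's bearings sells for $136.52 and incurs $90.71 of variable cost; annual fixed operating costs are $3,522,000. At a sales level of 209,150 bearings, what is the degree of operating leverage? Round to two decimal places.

Total contribution margin = 209,150 × $45.81 = $9,581,161.50.
Operating income = contribution − fixed costs = $9,581,161.50 − $3,522,000 = $6,059,161.50.
DOL = contribution ÷ EBIT = $9,581,161.50 ÷ $6,059,161.50 = 1.5813.

1.58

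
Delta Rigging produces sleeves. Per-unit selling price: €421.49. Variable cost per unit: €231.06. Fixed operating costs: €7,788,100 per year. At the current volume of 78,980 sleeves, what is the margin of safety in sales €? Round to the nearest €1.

Unit CM = price − variable cost = €421.49 − €231.06 = €190.43. Break-even units = €7,788,100 ÷ €190.43 = 40,897.44; break-even revenue = 40,897.44 × €421.49 = €17,237,863.09.
Actual sales revenue = 78,980 × €421.49 = €33,289,280.20.
Margin of safety = €33,289,280.20 − €17,237,863.09 = €16,051,417.

€16,051,417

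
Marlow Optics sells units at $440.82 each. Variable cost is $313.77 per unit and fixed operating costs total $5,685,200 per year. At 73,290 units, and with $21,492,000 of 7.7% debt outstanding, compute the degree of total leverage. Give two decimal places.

Contribution at this volume is 73,290 × $127.05 = $9,311,494.50.
EBIT = $9,311,494.50 − $5,685,200 = $3,626,294.50. Interest = $1,654,884.00.
DOL = $9,311,494.50 ÷ $3,626,294.50 = 2.5678; DFL = $3,626,294.50 ÷ $1,971,410.50 = 1.8394.
DCL = DOL × DFL = 2.5678 × 1.8394 = 4.7232.

4.72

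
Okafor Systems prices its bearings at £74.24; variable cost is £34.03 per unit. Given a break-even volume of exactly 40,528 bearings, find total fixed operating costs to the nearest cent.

Unit CM = price − variable cost = £74.24 − £34.03 = £40.21.
Since BE = FC / CM, FC = 40,528 × £40.21 = £1,629,630.88.

£1,629,630.88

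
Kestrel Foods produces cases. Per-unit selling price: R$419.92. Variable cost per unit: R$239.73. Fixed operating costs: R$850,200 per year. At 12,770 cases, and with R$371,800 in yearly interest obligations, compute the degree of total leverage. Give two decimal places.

2.13

At 12,770 units, contribution = 12,770 × R$180.19 = R$2,301,026.30.
Subtracting fixed costs: EBIT = R$2,301,026.30 − R$850,200 = R$1,450,826.30. Interest = R$371,800.00, so EBIT − I = R$1,079,026.30.
DCL = contribution ÷ (EBIT − I) = R$2,301,026.30 ÷ R$1,079,026.30 = 2.1325.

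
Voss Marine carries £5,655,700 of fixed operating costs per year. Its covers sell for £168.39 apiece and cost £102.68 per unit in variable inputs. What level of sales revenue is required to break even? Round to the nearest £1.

£14,493,431

CM per unit = £168.39 − £102.68 = £65.71; CM ratio = £65.71 / £168.39 = 0.3902.
Break-even sales = FC ÷ CM ratio = £5,655,700 × £168.39 / £65.71 = £14,493,431.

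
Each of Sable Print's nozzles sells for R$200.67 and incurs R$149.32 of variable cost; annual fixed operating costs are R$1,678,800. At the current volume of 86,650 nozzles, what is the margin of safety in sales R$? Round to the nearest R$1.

R$10,827,495

Unit CM = price − variable cost = R$200.67 − R$149.32 = R$51.35. Break-even units = R$1,678,800 ÷ R$51.35 = 32,693.28; break-even revenue = 32,693.28 × R$200.67 = R$6,560,560.78.
Actual sales revenue = 86,650 × R$200.67 = R$17,388,055.50.
Margin of safety = R$17,388,055.50 − R$6,560,560.78 = R$10,827,495.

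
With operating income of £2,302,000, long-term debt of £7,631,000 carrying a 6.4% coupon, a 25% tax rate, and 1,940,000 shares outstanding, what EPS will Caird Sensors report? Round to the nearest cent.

£0.70

Pre-tax income = £2,302,000 − £488,384.00 = £1,813,616.00.
Net income = £1,813,616.00 × (1 − 0.25) = £1,360,212.00.
EPS = £1,360,212.00 ÷ 1,940,000 = £0.70.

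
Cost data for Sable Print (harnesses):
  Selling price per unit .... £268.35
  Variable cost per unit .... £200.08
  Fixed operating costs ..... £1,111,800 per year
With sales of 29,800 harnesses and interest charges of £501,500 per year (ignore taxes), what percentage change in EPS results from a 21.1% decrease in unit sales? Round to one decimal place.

Contribution at this volume is 29,800 × £68.27 = £2,034,446.00.
Subtracting fixed costs: EBIT = £2,034,446.00 − £1,111,800 = £922,646.00.
After interest of £501,500.00, pre-tax earnings = £421,146.00.
Degree of combined leverage = contribution ÷ (EBIT − I) = £2,034,446.00 ÷ £421,146.00 = 4.8307.
%ΔEPS = DCL × %ΔSales = 4.8307 × -21.1% = -101.9%.

-101.9%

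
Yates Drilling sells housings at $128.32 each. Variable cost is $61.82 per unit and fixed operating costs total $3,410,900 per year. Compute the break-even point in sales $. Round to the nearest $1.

$6,581,755

CM per unit = $128.32 − $61.82 = $66.50; CM ratio = $66.50 / $128.32 = 0.5182.
Break-even sales = FC ÷ CM ratio = $3,410,900 × $128.32 / $66.50 = $6,581,755.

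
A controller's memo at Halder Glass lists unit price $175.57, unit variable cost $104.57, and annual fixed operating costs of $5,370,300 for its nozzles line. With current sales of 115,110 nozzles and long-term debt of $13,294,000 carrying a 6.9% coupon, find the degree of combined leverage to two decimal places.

At 115,110 units, contribution = 115,110 × $71.00 = $8,172,810.00.
EBIT = $8,172,810.00 − $5,370,300 = $2,802,510.00. Interest = $917,286.00, so EBIT − I = $1,885,224.00.
Degree of total leverage = total CM / (EBIT − interest) = $8,172,810.00 / $1,885,224.00 = 4.3352.

4.34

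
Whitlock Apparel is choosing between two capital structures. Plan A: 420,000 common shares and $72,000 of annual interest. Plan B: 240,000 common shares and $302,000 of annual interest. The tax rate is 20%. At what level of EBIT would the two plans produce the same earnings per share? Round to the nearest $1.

Set EPS_A = EPS_B: (EBIT − $72,000)(1 − 0.20) ÷ 420,000 = (EBIT − $302,000)(1 − 0.20) ÷ 240,000.
Cancelling (1 − t) and cross-multiplying: 240,000·(EBIT − 72,000) = 420,000·(EBIT − 302,000).
Solving, EBIT = (302,000·420,000 − 72,000·240,000) / (420,000 − 240,000) = 109,560,000,000 / 180,000 = 608,666.67.

$608,667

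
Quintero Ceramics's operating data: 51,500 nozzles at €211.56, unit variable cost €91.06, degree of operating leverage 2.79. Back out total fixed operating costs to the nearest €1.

Total contribution margin = 51,500 × €120.50 = €6,205,750.00.
DOL = contribution / EBIT, so EBIT = €6,205,750.00 / 2.79 = €2,224,283.15.
Fixed costs = CM − EBIT = €6,205,750.00 − €2,224,283.15 = €3,981,467.

€3,981,467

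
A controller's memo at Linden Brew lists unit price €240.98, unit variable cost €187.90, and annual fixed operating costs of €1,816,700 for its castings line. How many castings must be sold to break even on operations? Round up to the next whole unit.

Unit CM = price − variable cost = €240.98 − €187.90 = €53.08.
Break-even volume = fixed costs ÷ CM per unit = €1,816,700 ÷ €53.08 = 34,225.70, so 34,226 castings.

34,226 castings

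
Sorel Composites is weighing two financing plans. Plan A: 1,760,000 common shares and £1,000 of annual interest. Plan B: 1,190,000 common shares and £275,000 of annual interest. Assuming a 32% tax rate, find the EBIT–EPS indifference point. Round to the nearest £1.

At indifference, (EBIT − 1,000)(1 − t)/1,760,000 = (EBIT − 275,000)(1 − t)/1,190,000.
The (1 − t) factor cancels: (EBIT − 1,000) × 1,190,000 = (EBIT − 275,000) × 1,760,000.
EBIT × (1,760,000 − 1,190,000) = 275,000 × 1,760,000 − 1,000 × 1,190,000 = 482,810,000,000, so EBIT = 482,810,000,000 ÷ 570,000 = 847,035.09.

£847,035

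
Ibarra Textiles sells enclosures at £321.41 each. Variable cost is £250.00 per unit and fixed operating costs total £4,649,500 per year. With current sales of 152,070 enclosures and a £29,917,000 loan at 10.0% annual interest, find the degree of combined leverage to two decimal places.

3.37

At 152,070 units, contribution = 152,070 × £71.41 = £10,859,318.70.
Operating income = contribution − fixed costs = £10,859,318.70 − £4,649,500 = £6,209,818.70. Interest = £2,991,700.00.
DOL = £10,859,318.70 ÷ £6,209,818.70 = 1.7487; DFL = £6,209,818.70 ÷ £3,218,118.70 = 1.9296.
Combined leverage = 1.7487 × 1.9296 = 3.3743.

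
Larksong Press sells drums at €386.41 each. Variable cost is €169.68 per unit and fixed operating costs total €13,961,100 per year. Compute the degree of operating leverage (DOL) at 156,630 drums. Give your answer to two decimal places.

Contribution at this volume is 156,630 × €216.73 = €33,946,419.90.
EBIT = €33,946,419.90 − €13,961,100 = €19,985,319.90.
DOL = contribution ÷ EBIT = €33,946,419.90 ÷ €19,985,319.90 = 1.6986.

1.70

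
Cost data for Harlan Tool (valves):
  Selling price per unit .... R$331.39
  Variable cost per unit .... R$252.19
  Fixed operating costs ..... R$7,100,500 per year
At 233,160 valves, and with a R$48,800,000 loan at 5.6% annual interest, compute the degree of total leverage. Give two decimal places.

Contribution at this volume is 233,160 × R$79.20 = R$18,466,272.00.
Subtracting fixed costs: EBIT = R$18,466,272.00 − R$7,100,500 = R$11,365,772.00. Interest = R$2,732,800.00, so EBIT − I = R$8,632,972.00.
Degree of total leverage = total CM / (EBIT − interest) = R$18,466,272.00 / R$8,632,972.00 = 2.1390.

2.14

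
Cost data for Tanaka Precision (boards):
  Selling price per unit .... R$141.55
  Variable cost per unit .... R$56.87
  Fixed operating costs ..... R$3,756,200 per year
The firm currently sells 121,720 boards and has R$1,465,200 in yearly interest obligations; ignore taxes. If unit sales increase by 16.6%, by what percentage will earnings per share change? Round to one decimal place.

+33.6%

Contribution at this volume is 121,720 × R$84.68 = R$10,307,249.60.
Operating income = contribution − fixed costs = R$10,307,249.60 − R$3,756,200 = R$6,551,049.60.
After interest of R$1,465,200.00, pre-tax earnings = R$5,085,849.60.
DCL = total CM / (EBIT − I) = R$10,307,249.60 / R$5,085,849.60 = 2.0267.
EPS therefore changes by 2.0267 × (+16.6%) = +33.6%.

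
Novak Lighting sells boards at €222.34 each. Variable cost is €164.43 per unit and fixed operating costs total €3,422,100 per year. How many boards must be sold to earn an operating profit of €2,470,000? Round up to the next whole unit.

101,746 boards

Unit CM = price − variable cost = €222.34 − €164.43 = €57.91.
Units = (FC + target) / CM = (€3,422,100 + €2,470,000) / €57.91 = 101,745.81, so 101,746 boards.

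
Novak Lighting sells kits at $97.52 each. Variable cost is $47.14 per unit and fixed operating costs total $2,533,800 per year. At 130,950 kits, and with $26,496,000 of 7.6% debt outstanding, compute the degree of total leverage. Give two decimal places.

3.22

Total contribution margin = 130,950 × $50.38 = $6,597,261.00.
Subtracting fixed costs: EBIT = $6,597,261.00 − $2,533,800 = $4,063,461.00. Interest = $2,013,696.00, so EBIT − I = $2,049,765.00.
DCL = contribution ÷ (EBIT − I) = $6,597,261.00 ÷ $2,049,765.00 = 3.2185.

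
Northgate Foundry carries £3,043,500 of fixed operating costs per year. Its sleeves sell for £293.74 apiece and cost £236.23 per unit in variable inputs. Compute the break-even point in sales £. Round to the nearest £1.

CM per unit = £293.74 − £236.23 = £57.51; CM ratio = £57.51 / £293.74 = 0.1958.
Break-even sales = FC ÷ CM ratio = £3,043,500 × £293.74 / £57.51 = £15,545,082.

£15,545,082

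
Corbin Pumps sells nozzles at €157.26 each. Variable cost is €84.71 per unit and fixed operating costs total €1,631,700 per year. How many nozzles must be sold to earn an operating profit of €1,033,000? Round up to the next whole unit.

36,730 nozzles

Contribution margin per unit = €157.26 − €84.71 = €72.55.
Required volume = (fixed costs + target profit) ÷ CM = (€1,631,700 + €1,033,000) ÷ €72.55 = 36,729.15, so 36,730 nozzles.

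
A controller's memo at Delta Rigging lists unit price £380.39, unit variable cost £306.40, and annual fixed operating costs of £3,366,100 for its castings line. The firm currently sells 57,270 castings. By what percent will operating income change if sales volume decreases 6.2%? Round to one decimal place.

Total contribution margin = 57,270 × £73.99 = £4,237,407.30.
Subtracting fixed costs: EBIT = £4,237,407.30 − £3,366,100 = £871,307.30.
So DOL = total CM / EBIT = £4,237,407.30 / £871,307.30 = 4.8633.
%ΔEBIT = DOL × %ΔSales = 4.8633 × -6.2% = -30.2%.

-30.2%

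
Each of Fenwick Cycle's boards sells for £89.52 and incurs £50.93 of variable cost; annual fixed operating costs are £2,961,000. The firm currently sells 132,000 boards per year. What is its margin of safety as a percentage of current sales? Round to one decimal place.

41.9%

Unit CM = price − variable cost = £89.52 − £50.93 = £38.59. Break-even units = £2,961,000 ÷ £38.59 = 76,729.72; break-even revenue = 76,729.72 × £89.52 = £6,868,844.78.
Actual sales revenue = 132,000 × £89.52 = £11,816,640.00.
Margin of safety = (£11,816,640.00 − £6,868,844.78) ÷ £11,816,640.00 = 41.9%.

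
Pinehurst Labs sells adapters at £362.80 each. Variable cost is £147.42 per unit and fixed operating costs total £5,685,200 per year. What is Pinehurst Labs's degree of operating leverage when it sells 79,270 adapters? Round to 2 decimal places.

Contribution at this volume is 79,270 × £215.38 = £17,073,172.60.
Subtracting fixed costs: EBIT = £17,073,172.60 − £5,685,200 = £11,387,972.60.
Degree of operating leverage = £17,073,172.60 / £11,387,972.60 = 1.4992.

1.50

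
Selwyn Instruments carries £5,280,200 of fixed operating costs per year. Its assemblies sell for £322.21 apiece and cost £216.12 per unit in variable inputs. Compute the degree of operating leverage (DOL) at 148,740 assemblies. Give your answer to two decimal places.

1.50

Total contribution margin = 148,740 × £106.09 = £15,779,826.60.
EBIT = £15,779,826.60 − £5,280,200 = £10,499,626.60.
So DOL = total CM / EBIT = £15,779,826.60 / £10,499,626.60 = 1.5029.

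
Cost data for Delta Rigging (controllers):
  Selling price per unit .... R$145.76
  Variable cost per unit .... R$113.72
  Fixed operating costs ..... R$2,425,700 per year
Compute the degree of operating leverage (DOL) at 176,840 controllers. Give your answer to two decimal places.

At 176,840 units, contribution = 176,840 × R$32.04 = R$5,665,953.60.
Operating income = contribution − fixed costs = R$5,665,953.60 − R$2,425,700 = R$3,240,253.60.
So DOL = total CM / EBIT = R$5,665,953.60 / R$3,240,253.60 = 1.7486.

1.75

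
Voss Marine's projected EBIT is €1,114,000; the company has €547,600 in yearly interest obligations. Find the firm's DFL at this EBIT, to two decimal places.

1.97

Annual interest charges come to €547,600.00.
DFL = EBIT ÷ (EBIT − I) = €1,114,000 ÷ (€1,114,000 − €547,600.00) = €1,114,000 ÷ €566,400.00 = 1.9668.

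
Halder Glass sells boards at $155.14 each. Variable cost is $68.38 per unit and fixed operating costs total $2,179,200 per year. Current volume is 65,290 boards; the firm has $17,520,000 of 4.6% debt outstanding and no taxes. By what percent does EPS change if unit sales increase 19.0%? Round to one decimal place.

+40.2%

At 65,290 units, contribution = 65,290 × $86.76 = $5,664,560.40.
EBIT = $5,664,560.40 − $2,179,200 = $3,485,360.40.
Interest = $805,920.00, so EBIT − I = $2,679,440.40.
DCL = total CM / (EBIT − I) = $5,664,560.40 / $2,679,440.40 = 2.1141.
%ΔEPS = DCL × %ΔSales = 2.1141 × +19.0% = +40.2%.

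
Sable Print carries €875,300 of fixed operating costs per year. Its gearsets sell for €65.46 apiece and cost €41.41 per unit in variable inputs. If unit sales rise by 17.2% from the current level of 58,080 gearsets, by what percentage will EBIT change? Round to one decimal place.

+46.1%

Total contribution margin = 58,080 × €24.05 = €1,396,824.00.
Subtracting fixed costs: EBIT = €1,396,824.00 − €875,300 = €521,524.00.
Degree of operating leverage = €1,396,824.00 / €521,524.00 = 2.6784.
So EBIT moves 2.6784 × (+17.2%) = +46.1%.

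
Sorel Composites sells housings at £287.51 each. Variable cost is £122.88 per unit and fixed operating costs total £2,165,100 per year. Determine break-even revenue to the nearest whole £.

Contribution margin per unit = £287.51 − £122.88 = £164.63, a CM ratio of £164.63 ÷ £287.51 = 0.5726.
Break-even sales = FC ÷ CM ratio = £2,165,100 × £287.51 / £164.63 = £3,781,133.

£3,781,133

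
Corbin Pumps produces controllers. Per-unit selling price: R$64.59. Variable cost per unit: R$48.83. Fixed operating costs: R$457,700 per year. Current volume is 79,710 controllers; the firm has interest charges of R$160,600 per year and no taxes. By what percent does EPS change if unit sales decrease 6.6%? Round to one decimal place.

-13.0%

At 79,710 units, contribution = 79,710 × R$15.76 = R$1,256,229.60.
EBIT = R$1,256,229.60 − R$457,700 = R$798,529.60.
After interest of R$160,600.00, pre-tax earnings = R$637,929.60.
DCL = total CM / (EBIT − I) = R$1,256,229.60 / R$637,929.60 = 1.9692.
EPS therefore changes by 1.9692 × (-6.6%) = -13.0%.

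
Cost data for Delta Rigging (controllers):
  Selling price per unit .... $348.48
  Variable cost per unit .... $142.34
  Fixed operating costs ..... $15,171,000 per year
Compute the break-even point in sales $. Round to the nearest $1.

$25,646,600

Contribution margin per unit = $348.48 − $142.34 = $206.14, a CM ratio of $206.14 ÷ $348.48 = 0.5915.
Break-even sales = FC ÷ CM ratio = $15,171,000 × $348.48 / $206.14 = $25,646,600.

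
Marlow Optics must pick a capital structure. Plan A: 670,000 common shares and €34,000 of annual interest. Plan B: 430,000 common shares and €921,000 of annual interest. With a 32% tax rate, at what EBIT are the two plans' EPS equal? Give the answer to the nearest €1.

€2,510,208

At indifference, (EBIT − 34,000)(1 − t)/670,000 = (EBIT − 921,000)(1 − t)/430,000.
The (1 − t) factor cancels: (EBIT − 34,000) × 430,000 = (EBIT − 921,000) × 670,000.
Solving, EBIT = (921,000·670,000 − 34,000·430,000) / (670,000 − 430,000) = 602,450,000,000 / 240,000 = 2,510,208.33.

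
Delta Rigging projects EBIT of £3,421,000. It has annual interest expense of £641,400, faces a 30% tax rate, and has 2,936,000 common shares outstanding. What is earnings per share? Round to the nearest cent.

Interest = £641,400.00, so EBT = £3,421,000 − £641,400.00 = £2,779,600.00.
After tax at 30%: net income = £2,779,600.00 × 0.70 = £1,945,720.00.
EPS = £1,945,720.00 ÷ 2,936,000 = £0.66.

£0.66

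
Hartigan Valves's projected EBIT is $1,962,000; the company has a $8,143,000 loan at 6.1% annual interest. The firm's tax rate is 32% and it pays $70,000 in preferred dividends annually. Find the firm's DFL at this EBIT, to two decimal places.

1.44

Interest = $496,723.00.
Pre-tax preferred-dividend burden = $70,000 ÷ (1 − 0.32) = $102,941.18.
DFL = EBIT ÷ [EBIT − I − D_p/(1−t)] = $1,962,000 ÷ [$1,962,000 − $496,723.00 − $102,941.18] = $1,962,000 ÷ $1,362,335.82 = 1.4402.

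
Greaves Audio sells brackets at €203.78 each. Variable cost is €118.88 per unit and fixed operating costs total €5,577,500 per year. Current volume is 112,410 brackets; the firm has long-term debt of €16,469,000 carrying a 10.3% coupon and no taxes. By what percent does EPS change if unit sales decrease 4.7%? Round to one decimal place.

At 112,410 units, contribution = 112,410 × €84.90 = €9,543,609.00.
Subtracting fixed costs: EBIT = €9,543,609.00 − €5,577,500 = €3,966,109.00.
After interest of €1,696,307.00, pre-tax earnings = €2,269,802.00.
Degree of combined leverage = contribution ÷ (EBIT − I) = €9,543,609.00 ÷ €2,269,802.00 = 4.2046.
EPS therefore changes by 4.2046 × (-4.7%) = -19.8%.

-19.8%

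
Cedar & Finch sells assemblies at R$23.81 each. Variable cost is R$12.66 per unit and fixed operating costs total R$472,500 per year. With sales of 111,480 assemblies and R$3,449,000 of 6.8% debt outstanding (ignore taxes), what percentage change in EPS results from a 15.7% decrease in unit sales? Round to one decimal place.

At 111,480 units, contribution = 111,480 × R$11.15 = R$1,243,002.00.
Subtracting fixed costs: EBIT = R$1,243,002.00 − R$472,500 = R$770,502.00.
After interest of R$234,532.00, pre-tax earnings = R$535,970.00.
Degree of combined leverage = contribution ÷ (EBIT − I) = R$1,243,002.00 ÷ R$535,970.00 = 2.3192.
EPS therefore changes by 2.3192 × (-15.7%) = -36.4%.

-36.4%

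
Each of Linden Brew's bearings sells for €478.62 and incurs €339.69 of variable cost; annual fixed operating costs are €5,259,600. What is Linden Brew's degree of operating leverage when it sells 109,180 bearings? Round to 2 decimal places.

Total contribution margin = 109,180 × €138.93 = €15,168,377.40.
EBIT = €15,168,377.40 − €5,259,600 = €9,908,777.40.
Degree of operating leverage = €15,168,377.40 / €9,908,777.40 = 1.5308.

1.53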